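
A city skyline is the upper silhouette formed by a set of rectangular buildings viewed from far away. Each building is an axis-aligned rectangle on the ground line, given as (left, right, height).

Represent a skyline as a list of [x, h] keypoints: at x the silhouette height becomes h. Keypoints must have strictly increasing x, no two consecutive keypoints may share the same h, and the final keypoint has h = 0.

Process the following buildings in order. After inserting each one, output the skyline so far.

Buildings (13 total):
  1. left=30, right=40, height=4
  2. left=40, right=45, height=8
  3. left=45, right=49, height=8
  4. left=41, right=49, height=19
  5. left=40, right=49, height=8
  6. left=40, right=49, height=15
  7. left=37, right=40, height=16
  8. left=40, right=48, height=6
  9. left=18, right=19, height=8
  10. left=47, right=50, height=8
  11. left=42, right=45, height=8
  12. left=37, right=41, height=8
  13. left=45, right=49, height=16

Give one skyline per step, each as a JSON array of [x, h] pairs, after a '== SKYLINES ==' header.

== SKYLINES ==
[[30,4],[40,0]]
[[30,4],[40,8],[45,0]]
[[30,4],[40,8],[49,0]]
[[30,4],[40,8],[41,19],[49,0]]
[[30,4],[40,8],[41,19],[49,0]]
[[30,4],[40,15],[41,19],[49,0]]
[[30,4],[37,16],[40,15],[41,19],[49,0]]
[[30,4],[37,16],[40,15],[41,19],[49,0]]
[[18,8],[19,0],[30,4],[37,16],[40,15],[41,19],[49,0]]
[[18,8],[19,0],[30,4],[37,16],[40,15],[41,19],[49,8],[50,0]]
[[18,8],[19,0],[30,4],[37,16],[40,15],[41,19],[49,8],[50,0]]
[[18,8],[19,0],[30,4],[37,16],[40,15],[41,19],[49,8],[50,0]]
[[18,8],[19,0],[30,4],[37,16],[40,15],[41,19],[49,8],[50,0]]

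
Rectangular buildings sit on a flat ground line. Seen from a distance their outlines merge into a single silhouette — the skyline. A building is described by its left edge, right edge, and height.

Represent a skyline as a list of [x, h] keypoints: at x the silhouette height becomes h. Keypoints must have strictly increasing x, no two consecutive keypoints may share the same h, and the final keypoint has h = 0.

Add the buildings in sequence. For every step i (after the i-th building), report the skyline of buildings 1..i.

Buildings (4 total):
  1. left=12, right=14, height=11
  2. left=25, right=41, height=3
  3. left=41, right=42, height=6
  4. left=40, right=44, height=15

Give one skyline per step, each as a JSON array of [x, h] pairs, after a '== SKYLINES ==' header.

== SKYLINES ==
[[12,11],[14,0]]
[[12,11],[14,0],[25,3],[41,0]]
[[12,11],[14,0],[25,3],[41,6],[42,0]]
[[12,11],[14,0],[25,3],[40,15],[44,0]]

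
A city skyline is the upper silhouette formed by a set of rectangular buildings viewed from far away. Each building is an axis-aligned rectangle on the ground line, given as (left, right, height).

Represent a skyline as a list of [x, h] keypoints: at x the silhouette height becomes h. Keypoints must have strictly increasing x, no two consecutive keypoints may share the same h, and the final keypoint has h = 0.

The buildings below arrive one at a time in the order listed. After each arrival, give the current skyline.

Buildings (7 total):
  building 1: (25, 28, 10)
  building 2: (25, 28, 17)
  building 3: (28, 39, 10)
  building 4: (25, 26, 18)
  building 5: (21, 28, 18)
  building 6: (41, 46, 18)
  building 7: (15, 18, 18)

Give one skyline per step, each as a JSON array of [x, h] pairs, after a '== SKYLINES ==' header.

== SKYLINES ==
[[25,10],[28,0]]
[[25,17],[28,0]]
[[25,17],[28,10],[39,0]]
[[25,18],[26,17],[28,10],[39,0]]
[[21,18],[28,10],[39,0]]
[[21,18],[28,10],[39,0],[41,18],[46,0]]
[[15,18],[18,0],[21,18],[28,10],[39,0],[41,18],[46,0]]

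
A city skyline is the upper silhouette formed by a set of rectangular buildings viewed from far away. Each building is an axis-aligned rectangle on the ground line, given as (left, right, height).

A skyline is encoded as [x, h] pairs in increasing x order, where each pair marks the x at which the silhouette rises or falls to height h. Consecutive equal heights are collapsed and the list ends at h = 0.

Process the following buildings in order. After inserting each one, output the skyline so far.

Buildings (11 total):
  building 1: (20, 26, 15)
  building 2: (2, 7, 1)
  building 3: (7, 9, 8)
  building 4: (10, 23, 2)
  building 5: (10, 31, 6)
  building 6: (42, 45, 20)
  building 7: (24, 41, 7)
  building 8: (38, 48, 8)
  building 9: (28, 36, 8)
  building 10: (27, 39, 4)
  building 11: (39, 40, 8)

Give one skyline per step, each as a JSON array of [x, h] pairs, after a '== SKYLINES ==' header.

== SKYLINES ==
[[20,15],[26,0]]
[[2,1],[7,0],[20,15],[26,0]]
[[2,1],[7,8],[9,0],[20,15],[26,0]]
[[2,1],[7,8],[9,0],[10,2],[20,15],[26,0]]
[[2,1],[7,8],[9,0],[10,6],[20,15],[26,6],[31,0]]
[[2,1],[7,8],[9,0],[10,6],[20,15],[26,6],[31,0],[42,20],[45,0]]
[[2,1],[7,8],[9,0],[10,6],[20,15],[26,7],[41,0],[42,20],[45,0]]
[[2,1],[7,8],[9,0],[10,6],[20,15],[26,7],[38,8],[42,20],[45,8],[48,0]]
[[2,1],[7,8],[9,0],[10,6],[20,15],[26,7],[28,8],[36,7],[38,8],[42,20],[45,8],[48,0]]
[[2,1],[7,8],[9,0],[10,6],[20,15],[26,7],[28,8],[36,7],[38,8],[42,20],[45,8],[48,0]]
[[2,1],[7,8],[9,0],[10,6],[20,15],[26,7],[28,8],[36,7],[38,8],[42,20],[45,8],[48,0]]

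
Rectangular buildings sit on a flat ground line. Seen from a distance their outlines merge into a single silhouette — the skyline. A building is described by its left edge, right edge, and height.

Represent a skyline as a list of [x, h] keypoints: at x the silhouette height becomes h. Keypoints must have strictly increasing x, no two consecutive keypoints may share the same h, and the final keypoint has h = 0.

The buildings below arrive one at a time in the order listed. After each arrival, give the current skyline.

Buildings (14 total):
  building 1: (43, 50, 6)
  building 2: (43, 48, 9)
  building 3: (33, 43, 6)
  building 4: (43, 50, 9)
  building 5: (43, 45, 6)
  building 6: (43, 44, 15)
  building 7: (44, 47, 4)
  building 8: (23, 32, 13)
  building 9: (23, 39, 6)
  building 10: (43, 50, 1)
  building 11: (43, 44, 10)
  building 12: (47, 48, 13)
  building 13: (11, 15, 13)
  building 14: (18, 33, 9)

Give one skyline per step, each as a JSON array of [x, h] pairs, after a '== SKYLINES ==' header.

== SKYLINES ==
[[43,6],[50,0]]
[[43,9],[48,6],[50,0]]
[[33,6],[43,9],[48,6],[50,0]]
[[33,6],[43,9],[50,0]]
[[33,6],[43,9],[50,0]]
[[33,6],[43,15],[44,9],[50,0]]
[[33,6],[43,15],[44,9],[50,0]]
[[23,13],[32,0],[33,6],[43,15],[44,9],[50,0]]
[[23,13],[32,6],[43,15],[44,9],[50,0]]
[[23,13],[32,6],[43,15],[44,9],[50,0]]
[[23,13],[32,6],[43,15],[44,9],[50,0]]
[[23,13],[32,6],[43,15],[44,9],[47,13],[48,9],[50,0]]
[[11,13],[15,0],[23,13],[32,6],[43,15],[44,9],[47,13],[48,9],[50,0]]
[[11,13],[15,0],[18,9],[23,13],[32,9],[33,6],[43,15],[44,9],[47,13],[48,9],[50,0]]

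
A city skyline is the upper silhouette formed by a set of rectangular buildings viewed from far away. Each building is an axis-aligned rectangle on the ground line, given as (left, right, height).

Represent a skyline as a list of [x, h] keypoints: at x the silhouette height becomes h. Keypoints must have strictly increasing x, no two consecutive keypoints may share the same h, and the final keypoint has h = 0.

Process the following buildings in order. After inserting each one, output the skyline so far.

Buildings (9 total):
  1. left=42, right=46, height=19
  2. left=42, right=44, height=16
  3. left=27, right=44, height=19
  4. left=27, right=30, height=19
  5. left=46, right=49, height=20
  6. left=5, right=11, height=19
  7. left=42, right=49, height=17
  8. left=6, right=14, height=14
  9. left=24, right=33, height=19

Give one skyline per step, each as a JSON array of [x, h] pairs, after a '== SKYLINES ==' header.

== SKYLINES ==
[[42,19],[46,0]]
[[42,19],[46,0]]
[[27,19],[46,0]]
[[27,19],[46,0]]
[[27,19],[46,20],[49,0]]
[[5,19],[11,0],[27,19],[46,20],[49,0]]
[[5,19],[11,0],[27,19],[46,20],[49,0]]
[[5,19],[11,14],[14,0],[27,19],[46,20],[49,0]]
[[5,19],[11,14],[14,0],[24,19],[46,20],[49,0]]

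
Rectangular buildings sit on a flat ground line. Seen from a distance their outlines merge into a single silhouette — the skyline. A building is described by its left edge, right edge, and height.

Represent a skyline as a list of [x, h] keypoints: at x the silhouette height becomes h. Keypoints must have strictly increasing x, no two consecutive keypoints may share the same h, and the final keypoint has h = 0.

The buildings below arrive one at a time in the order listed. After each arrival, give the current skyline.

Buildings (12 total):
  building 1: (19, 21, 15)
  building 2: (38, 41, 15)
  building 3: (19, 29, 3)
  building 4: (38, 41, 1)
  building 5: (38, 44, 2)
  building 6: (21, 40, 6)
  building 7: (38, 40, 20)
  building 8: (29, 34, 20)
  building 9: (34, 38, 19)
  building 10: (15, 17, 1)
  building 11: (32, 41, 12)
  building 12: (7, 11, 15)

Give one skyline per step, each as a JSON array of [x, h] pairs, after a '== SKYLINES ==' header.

== SKYLINES ==
[[19,15],[21,0]]
[[19,15],[21,0],[38,15],[41,0]]
[[19,15],[21,3],[29,0],[38,15],[41,0]]
[[19,15],[21,3],[29,0],[38,15],[41,0]]
[[19,15],[21,3],[29,0],[38,15],[41,2],[44,0]]
[[19,15],[21,6],[38,15],[41,2],[44,0]]
[[19,15],[21,6],[38,20],[40,15],[41,2],[44,0]]
[[19,15],[21,6],[29,20],[34,6],[38,20],[40,15],[41,2],[44,0]]
[[19,15],[21,6],[29,20],[34,19],[38,20],[40,15],[41,2],[44,0]]
[[15,1],[17,0],[19,15],[21,6],[29,20],[34,19],[38,20],[40,15],[41,2],[44,0]]
[[15,1],[17,0],[19,15],[21,6],[29,20],[34,19],[38,20],[40,15],[41,2],[44,0]]
[[7,15],[11,0],[15,1],[17,0],[19,15],[21,6],[29,20],[34,19],[38,20],[40,15],[41,2],[44,0]]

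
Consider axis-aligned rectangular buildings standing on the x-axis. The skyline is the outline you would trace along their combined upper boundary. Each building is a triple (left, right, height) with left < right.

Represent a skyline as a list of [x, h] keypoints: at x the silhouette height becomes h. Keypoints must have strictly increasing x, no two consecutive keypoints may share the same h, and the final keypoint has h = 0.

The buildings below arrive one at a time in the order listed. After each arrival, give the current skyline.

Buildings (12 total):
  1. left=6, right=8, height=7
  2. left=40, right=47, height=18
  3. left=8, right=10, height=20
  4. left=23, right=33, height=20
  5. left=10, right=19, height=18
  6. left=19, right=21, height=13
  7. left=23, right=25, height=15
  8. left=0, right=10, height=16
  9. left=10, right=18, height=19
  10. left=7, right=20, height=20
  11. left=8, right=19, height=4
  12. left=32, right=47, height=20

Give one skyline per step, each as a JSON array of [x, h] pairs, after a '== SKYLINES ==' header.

== SKYLINES ==
[[6,7],[8,0]]
[[6,7],[8,0],[40,18],[47,0]]
[[6,7],[8,20],[10,0],[40,18],[47,0]]
[[6,7],[8,20],[10,0],[23,20],[33,0],[40,18],[47,0]]
[[6,7],[8,20],[10,18],[19,0],[23,20],[33,0],[40,18],[47,0]]
[[6,7],[8,20],[10,18],[19,13],[21,0],[23,20],[33,0],[40,18],[47,0]]
[[6,7],[8,20],[10,18],[19,13],[21,0],[23,20],[33,0],[40,18],[47,0]]
[[0,16],[8,20],[10,18],[19,13],[21,0],[23,20],[33,0],[40,18],[47,0]]
[[0,16],[8,20],[10,19],[18,18],[19,13],[21,0],[23,20],[33,0],[40,18],[47,0]]
[[0,16],[7,20],[20,13],[21,0],[23,20],[33,0],[40,18],[47,0]]
[[0,16],[7,20],[20,13],[21,0],[23,20],[33,0],[40,18],[47,0]]
[[0,16],[7,20],[20,13],[21,0],[23,20],[47,0]]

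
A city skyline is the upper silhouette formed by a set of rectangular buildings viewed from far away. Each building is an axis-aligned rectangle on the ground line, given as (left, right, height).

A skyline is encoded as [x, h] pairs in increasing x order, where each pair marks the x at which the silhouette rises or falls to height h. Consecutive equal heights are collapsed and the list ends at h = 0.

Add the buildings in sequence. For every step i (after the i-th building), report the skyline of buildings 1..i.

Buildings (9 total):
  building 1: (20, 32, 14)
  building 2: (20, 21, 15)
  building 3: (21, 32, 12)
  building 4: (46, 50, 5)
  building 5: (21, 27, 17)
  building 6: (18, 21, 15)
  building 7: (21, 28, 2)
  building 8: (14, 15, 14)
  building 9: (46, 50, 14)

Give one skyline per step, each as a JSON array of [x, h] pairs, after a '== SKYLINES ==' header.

== SKYLINES ==
[[20,14],[32,0]]
[[20,15],[21,14],[32,0]]
[[20,15],[21,14],[32,0]]
[[20,15],[21,14],[32,0],[46,5],[50,0]]
[[20,15],[21,17],[27,14],[32,0],[46,5],[50,0]]
[[18,15],[21,17],[27,14],[32,0],[46,5],[50,0]]
[[18,15],[21,17],[27,14],[32,0],[46,5],[50,0]]
[[14,14],[15,0],[18,15],[21,17],[27,14],[32,0],[46,5],[50,0]]
[[14,14],[15,0],[18,15],[21,17],[27,14],[32,0],[46,14],[50,0]]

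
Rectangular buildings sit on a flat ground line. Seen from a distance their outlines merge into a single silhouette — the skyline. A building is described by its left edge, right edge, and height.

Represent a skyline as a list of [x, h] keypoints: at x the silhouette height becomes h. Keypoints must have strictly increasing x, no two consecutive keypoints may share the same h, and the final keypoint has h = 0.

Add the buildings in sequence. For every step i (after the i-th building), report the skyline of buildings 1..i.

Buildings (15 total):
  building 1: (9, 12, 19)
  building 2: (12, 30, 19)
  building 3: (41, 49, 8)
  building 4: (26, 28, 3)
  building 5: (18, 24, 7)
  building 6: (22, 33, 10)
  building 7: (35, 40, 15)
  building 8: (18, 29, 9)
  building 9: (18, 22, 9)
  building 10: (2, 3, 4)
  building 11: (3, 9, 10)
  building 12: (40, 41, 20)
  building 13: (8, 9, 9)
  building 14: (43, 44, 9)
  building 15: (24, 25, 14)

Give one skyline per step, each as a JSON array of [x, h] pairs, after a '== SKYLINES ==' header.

== SKYLINES ==
[[9,19],[12,0]]
[[9,19],[30,0]]
[[9,19],[30,0],[41,8],[49,0]]
[[9,19],[30,0],[41,8],[49,0]]
[[9,19],[30,0],[41,8],[49,0]]
[[9,19],[30,10],[33,0],[41,8],[49,0]]
[[9,19],[30,10],[33,0],[35,15],[40,0],[41,8],[49,0]]
[[9,19],[30,10],[33,0],[35,15],[40,0],[41,8],[49,0]]
[[9,19],[30,10],[33,0],[35,15],[40,0],[41,8],[49,0]]
[[2,4],[3,0],[9,19],[30,10],[33,0],[35,15],[40,0],[41,8],[49,0]]
[[2,4],[3,10],[9,19],[30,10],[33,0],[35,15],[40,0],[41,8],[49,0]]
[[2,4],[3,10],[9,19],[30,10],[33,0],[35,15],[40,20],[41,8],[49,0]]
[[2,4],[3,10],[9,19],[30,10],[33,0],[35,15],[40,20],[41,8],[49,0]]
[[2,4],[3,10],[9,19],[30,10],[33,0],[35,15],[40,20],[41,8],[43,9],[44,8],[49,0]]
[[2,4],[3,10],[9,19],[30,10],[33,0],[35,15],[40,20],[41,8],[43,9],[44,8],[49,0]]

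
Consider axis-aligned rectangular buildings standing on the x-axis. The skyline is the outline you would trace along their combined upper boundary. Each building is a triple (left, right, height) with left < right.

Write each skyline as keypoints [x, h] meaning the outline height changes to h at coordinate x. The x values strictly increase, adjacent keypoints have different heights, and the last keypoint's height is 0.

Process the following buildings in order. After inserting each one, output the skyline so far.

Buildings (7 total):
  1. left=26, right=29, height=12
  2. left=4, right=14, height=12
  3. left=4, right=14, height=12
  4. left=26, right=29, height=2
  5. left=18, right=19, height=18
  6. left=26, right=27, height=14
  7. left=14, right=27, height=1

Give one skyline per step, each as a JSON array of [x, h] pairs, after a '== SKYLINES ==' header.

== SKYLINES ==
[[26,12],[29,0]]
[[4,12],[14,0],[26,12],[29,0]]
[[4,12],[14,0],[26,12],[29,0]]
[[4,12],[14,0],[26,12],[29,0]]
[[4,12],[14,0],[18,18],[19,0],[26,12],[29,0]]
[[4,12],[14,0],[18,18],[19,0],[26,14],[27,12],[29,0]]
[[4,12],[14,1],[18,18],[19,1],[26,14],[27,12],[29,0]]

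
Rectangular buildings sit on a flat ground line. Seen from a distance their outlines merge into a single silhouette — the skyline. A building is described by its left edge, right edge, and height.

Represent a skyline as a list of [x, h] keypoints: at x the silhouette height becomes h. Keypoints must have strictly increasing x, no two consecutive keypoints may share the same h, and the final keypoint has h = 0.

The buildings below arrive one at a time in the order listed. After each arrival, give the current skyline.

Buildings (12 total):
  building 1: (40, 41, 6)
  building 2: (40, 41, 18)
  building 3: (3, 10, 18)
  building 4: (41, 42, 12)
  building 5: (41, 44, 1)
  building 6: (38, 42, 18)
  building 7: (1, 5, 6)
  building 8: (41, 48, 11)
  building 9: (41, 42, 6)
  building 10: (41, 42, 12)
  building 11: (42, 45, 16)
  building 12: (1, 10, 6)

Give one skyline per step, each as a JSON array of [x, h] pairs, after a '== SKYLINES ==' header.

== SKYLINES ==
[[40,6],[41,0]]
[[40,18],[41,0]]
[[3,18],[10,0],[40,18],[41,0]]
[[3,18],[10,0],[40,18],[41,12],[42,0]]
[[3,18],[10,0],[40,18],[41,12],[42,1],[44,0]]
[[3,18],[10,0],[38,18],[42,1],[44,0]]
[[1,6],[3,18],[10,0],[38,18],[42,1],[44,0]]
[[1,6],[3,18],[10,0],[38,18],[42,11],[48,0]]
[[1,6],[3,18],[10,0],[38,18],[42,11],[48,0]]
[[1,6],[3,18],[10,0],[38,18],[42,11],[48,0]]
[[1,6],[3,18],[10,0],[38,18],[42,16],[45,11],[48,0]]
[[1,6],[3,18],[10,0],[38,18],[42,16],[45,11],[48,0]]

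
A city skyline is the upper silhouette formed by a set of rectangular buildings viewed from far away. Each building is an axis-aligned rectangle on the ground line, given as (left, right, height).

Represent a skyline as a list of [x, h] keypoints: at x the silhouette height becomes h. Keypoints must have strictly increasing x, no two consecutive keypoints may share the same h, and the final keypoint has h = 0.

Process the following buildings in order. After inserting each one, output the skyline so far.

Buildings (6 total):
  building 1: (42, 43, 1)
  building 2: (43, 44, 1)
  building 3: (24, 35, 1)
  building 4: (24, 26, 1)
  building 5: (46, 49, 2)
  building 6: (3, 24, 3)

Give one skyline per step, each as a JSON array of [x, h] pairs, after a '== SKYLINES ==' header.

== SKYLINES ==
[[42,1],[43,0]]
[[42,1],[44,0]]
[[24,1],[35,0],[42,1],[44,0]]
[[24,1],[35,0],[42,1],[44,0]]
[[24,1],[35,0],[42,1],[44,0],[46,2],[49,0]]
[[3,3],[24,1],[35,0],[42,1],[44,0],[46,2],[49,0]]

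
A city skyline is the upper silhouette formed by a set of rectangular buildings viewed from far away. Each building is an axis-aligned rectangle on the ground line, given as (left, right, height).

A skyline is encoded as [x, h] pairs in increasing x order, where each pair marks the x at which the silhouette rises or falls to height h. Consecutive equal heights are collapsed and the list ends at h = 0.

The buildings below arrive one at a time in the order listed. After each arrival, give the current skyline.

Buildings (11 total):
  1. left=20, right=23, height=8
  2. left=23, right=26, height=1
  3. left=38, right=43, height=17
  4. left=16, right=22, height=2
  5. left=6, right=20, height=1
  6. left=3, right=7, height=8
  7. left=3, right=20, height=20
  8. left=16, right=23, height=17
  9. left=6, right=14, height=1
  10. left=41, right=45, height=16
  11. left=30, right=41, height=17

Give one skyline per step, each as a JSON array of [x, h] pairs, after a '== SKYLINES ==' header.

== SKYLINES ==
[[20,8],[23,0]]
[[20,8],[23,1],[26,0]]
[[20,8],[23,1],[26,0],[38,17],[43,0]]
[[16,2],[20,8],[23,1],[26,0],[38,17],[43,0]]
[[6,1],[16,2],[20,8],[23,1],[26,0],[38,17],[43,0]]
[[3,8],[7,1],[16,2],[20,8],[23,1],[26,0],[38,17],[43,0]]
[[3,20],[20,8],[23,1],[26,0],[38,17],[43,0]]
[[3,20],[20,17],[23,1],[26,0],[38,17],[43,0]]
[[3,20],[20,17],[23,1],[26,0],[38,17],[43,0]]
[[3,20],[20,17],[23,1],[26,0],[38,17],[43,16],[45,0]]
[[3,20],[20,17],[23,1],[26,0],[30,17],[43,16],[45,0]]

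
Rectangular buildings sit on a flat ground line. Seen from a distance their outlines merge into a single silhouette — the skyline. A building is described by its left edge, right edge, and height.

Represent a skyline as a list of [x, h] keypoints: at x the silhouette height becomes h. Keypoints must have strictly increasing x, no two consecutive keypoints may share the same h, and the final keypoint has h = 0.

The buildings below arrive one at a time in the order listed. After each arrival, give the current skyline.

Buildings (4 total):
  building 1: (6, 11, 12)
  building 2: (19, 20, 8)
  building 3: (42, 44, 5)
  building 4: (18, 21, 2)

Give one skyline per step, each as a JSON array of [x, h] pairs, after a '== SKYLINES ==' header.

== SKYLINES ==
[[6,12],[11,0]]
[[6,12],[11,0],[19,8],[20,0]]
[[6,12],[11,0],[19,8],[20,0],[42,5],[44,0]]
[[6,12],[11,0],[18,2],[19,8],[20,2],[21,0],[42,5],[44,0]]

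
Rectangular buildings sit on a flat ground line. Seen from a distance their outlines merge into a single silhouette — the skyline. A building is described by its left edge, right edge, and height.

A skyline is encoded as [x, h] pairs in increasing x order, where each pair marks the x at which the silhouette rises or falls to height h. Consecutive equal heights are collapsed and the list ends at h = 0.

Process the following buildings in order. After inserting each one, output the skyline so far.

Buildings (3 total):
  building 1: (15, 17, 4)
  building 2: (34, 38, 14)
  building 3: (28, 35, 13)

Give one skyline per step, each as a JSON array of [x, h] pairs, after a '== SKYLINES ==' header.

== SKYLINES ==
[[15,4],[17,0]]
[[15,4],[17,0],[34,14],[38,0]]
[[15,4],[17,0],[28,13],[34,14],[38,0]]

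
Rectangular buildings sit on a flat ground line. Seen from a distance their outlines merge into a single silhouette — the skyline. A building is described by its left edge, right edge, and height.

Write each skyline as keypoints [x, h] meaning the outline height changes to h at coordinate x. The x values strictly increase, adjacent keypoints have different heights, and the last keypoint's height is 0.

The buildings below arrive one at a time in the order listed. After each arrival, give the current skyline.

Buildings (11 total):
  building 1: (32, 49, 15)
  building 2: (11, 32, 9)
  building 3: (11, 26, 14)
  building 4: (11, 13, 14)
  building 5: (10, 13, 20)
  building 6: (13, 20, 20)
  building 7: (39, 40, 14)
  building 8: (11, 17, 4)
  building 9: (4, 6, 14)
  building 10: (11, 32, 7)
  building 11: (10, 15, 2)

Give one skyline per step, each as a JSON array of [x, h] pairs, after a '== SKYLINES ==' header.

== SKYLINES ==
[[32,15],[49,0]]
[[11,9],[32,15],[49,0]]
[[11,14],[26,9],[32,15],[49,0]]
[[11,14],[26,9],[32,15],[49,0]]
[[10,20],[13,14],[26,9],[32,15],[49,0]]
[[10,20],[20,14],[26,9],[32,15],[49,0]]
[[10,20],[20,14],[26,9],[32,15],[49,0]]
[[10,20],[20,14],[26,9],[32,15],[49,0]]
[[4,14],[6,0],[10,20],[20,14],[26,9],[32,15],[49,0]]
[[4,14],[6,0],[10,20],[20,14],[26,9],[32,15],[49,0]]
[[4,14],[6,0],[10,20],[20,14],[26,9],[32,15],[49,0]]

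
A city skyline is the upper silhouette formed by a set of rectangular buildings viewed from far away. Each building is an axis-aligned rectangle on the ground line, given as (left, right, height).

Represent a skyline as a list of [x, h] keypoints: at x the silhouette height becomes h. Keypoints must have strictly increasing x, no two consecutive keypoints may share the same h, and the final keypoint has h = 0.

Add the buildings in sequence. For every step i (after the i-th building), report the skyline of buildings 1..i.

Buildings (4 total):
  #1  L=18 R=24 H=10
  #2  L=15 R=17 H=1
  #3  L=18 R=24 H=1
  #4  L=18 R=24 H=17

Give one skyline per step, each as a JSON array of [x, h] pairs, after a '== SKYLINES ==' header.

== SKYLINES ==
[[18,10],[24,0]]
[[15,1],[17,0],[18,10],[24,0]]
[[15,1],[17,0],[18,10],[24,0]]
[[15,1],[17,0],[18,17],[24,0]]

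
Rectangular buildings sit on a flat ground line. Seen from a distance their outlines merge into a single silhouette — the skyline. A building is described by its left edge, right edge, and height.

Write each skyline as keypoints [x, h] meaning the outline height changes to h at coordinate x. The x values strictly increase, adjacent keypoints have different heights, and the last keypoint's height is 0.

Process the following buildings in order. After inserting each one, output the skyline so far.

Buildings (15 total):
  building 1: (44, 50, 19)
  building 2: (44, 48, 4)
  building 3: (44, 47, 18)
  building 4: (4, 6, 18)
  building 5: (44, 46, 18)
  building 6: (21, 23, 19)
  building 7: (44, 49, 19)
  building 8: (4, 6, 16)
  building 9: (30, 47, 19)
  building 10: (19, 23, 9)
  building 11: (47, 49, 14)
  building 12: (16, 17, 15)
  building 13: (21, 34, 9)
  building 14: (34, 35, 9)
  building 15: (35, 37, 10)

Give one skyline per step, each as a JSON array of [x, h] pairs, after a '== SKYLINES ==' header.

== SKYLINES ==
[[44,19],[50,0]]
[[44,19],[50,0]]
[[44,19],[50,0]]
[[4,18],[6,0],[44,19],[50,0]]
[[4,18],[6,0],[44,19],[50,0]]
[[4,18],[6,0],[21,19],[23,0],[44,19],[50,0]]
[[4,18],[6,0],[21,19],[23,0],[44,19],[50,0]]
[[4,18],[6,0],[21,19],[23,0],[44,19],[50,0]]
[[4,18],[6,0],[21,19],[23,0],[30,19],[50,0]]
[[4,18],[6,0],[19,9],[21,19],[23,0],[30,19],[50,0]]
[[4,18],[6,0],[19,9],[21,19],[23,0],[30,19],[50,0]]
[[4,18],[6,0],[16,15],[17,0],[19,9],[21,19],[23,0],[30,19],[50,0]]
[[4,18],[6,0],[16,15],[17,0],[19,9],[21,19],[23,9],[30,19],[50,0]]
[[4,18],[6,0],[16,15],[17,0],[19,9],[21,19],[23,9],[30,19],[50,0]]
[[4,18],[6,0],[16,15],[17,0],[19,9],[21,19],[23,9],[30,19],[50,0]]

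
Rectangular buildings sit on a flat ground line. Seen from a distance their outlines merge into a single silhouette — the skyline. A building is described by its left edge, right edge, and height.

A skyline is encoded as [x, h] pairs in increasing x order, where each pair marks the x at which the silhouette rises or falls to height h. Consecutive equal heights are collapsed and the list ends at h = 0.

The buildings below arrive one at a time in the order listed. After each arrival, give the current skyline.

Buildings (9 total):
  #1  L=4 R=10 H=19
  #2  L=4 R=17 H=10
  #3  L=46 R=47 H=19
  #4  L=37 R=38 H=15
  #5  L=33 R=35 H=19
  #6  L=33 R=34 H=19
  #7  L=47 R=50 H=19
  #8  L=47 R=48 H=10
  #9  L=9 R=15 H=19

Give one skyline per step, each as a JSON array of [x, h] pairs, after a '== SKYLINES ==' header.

== SKYLINES ==
[[4,19],[10,0]]
[[4,19],[10,10],[17,0]]
[[4,19],[10,10],[17,0],[46,19],[47,0]]
[[4,19],[10,10],[17,0],[37,15],[38,0],[46,19],[47,0]]
[[4,19],[10,10],[17,0],[33,19],[35,0],[37,15],[38,0],[46,19],[47,0]]
[[4,19],[10,10],[17,0],[33,19],[35,0],[37,15],[38,0],[46,19],[47,0]]
[[4,19],[10,10],[17,0],[33,19],[35,0],[37,15],[38,0],[46,19],[50,0]]
[[4,19],[10,10],[17,0],[33,19],[35,0],[37,15],[38,0],[46,19],[50,0]]
[[4,19],[15,10],[17,0],[33,19],[35,0],[37,15],[38,0],[46,19],[50,0]]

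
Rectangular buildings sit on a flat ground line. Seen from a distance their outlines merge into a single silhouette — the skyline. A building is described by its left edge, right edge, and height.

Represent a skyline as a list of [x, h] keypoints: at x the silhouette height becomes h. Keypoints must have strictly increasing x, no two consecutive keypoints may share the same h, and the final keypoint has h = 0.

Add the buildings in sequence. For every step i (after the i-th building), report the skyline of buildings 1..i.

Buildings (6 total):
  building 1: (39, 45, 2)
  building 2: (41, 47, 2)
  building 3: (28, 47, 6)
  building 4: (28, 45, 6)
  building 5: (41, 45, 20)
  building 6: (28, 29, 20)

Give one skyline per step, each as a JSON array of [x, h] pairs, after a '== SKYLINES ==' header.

== SKYLINES ==
[[39,2],[45,0]]
[[39,2],[47,0]]
[[28,6],[47,0]]
[[28,6],[47,0]]
[[28,6],[41,20],[45,6],[47,0]]
[[28,20],[29,6],[41,20],[45,6],[47,0]]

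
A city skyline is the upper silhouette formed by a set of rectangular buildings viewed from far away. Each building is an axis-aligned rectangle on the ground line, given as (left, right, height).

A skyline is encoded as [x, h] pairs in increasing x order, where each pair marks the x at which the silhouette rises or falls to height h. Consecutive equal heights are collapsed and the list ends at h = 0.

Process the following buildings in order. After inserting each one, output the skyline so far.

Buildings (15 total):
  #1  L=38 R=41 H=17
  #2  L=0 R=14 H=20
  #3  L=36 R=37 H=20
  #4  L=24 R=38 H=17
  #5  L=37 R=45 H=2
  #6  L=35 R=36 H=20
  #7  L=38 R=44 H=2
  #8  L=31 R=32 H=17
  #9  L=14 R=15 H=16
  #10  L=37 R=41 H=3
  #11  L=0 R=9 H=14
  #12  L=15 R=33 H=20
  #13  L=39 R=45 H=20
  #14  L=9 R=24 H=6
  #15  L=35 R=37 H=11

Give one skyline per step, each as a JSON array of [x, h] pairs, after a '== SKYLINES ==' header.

== SKYLINES ==
[[38,17],[41,0]]
[[0,20],[14,0],[38,17],[41,0]]
[[0,20],[14,0],[36,20],[37,0],[38,17],[41,0]]
[[0,20],[14,0],[24,17],[36,20],[37,17],[41,0]]
[[0,20],[14,0],[24,17],[36,20],[37,17],[41,2],[45,0]]
[[0,20],[14,0],[24,17],[35,20],[37,17],[41,2],[45,0]]
[[0,20],[14,0],[24,17],[35,20],[37,17],[41,2],[45,0]]
[[0,20],[14,0],[24,17],[35,20],[37,17],[41,2],[45,0]]
[[0,20],[14,16],[15,0],[24,17],[35,20],[37,17],[41,2],[45,0]]
[[0,20],[14,16],[15,0],[24,17],[35,20],[37,17],[41,2],[45,0]]
[[0,20],[14,16],[15,0],[24,17],[35,20],[37,17],[41,2],[45,0]]
[[0,20],[14,16],[15,20],[33,17],[35,20],[37,17],[41,2],[45,0]]
[[0,20],[14,16],[15,20],[33,17],[35,20],[37,17],[39,20],[45,0]]
[[0,20],[14,16],[15,20],[33,17],[35,20],[37,17],[39,20],[45,0]]
[[0,20],[14,16],[15,20],[33,17],[35,20],[37,17],[39,20],[45,0]]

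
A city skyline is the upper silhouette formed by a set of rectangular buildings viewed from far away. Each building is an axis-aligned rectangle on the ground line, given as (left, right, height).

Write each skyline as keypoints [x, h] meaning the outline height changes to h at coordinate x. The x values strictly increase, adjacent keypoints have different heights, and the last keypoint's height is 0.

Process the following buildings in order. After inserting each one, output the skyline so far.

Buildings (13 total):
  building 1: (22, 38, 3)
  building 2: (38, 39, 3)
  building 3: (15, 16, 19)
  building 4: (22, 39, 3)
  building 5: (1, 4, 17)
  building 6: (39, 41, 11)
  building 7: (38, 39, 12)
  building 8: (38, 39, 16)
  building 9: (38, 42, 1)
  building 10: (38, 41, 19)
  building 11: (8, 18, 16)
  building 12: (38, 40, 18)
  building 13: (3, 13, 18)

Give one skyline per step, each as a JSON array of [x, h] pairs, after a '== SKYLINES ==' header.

== SKYLINES ==
[[22,3],[38,0]]
[[22,3],[39,0]]
[[15,19],[16,0],[22,3],[39,0]]
[[15,19],[16,0],[22,3],[39,0]]
[[1,17],[4,0],[15,19],[16,0],[22,3],[39,0]]
[[1,17],[4,0],[15,19],[16,0],[22,3],[39,11],[41,0]]
[[1,17],[4,0],[15,19],[16,0],[22,3],[38,12],[39,11],[41,0]]
[[1,17],[4,0],[15,19],[16,0],[22,3],[38,16],[39,11],[41,0]]
[[1,17],[4,0],[15,19],[16,0],[22,3],[38,16],[39,11],[41,1],[42,0]]
[[1,17],[4,0],[15,19],[16,0],[22,3],[38,19],[41,1],[42,0]]
[[1,17],[4,0],[8,16],[15,19],[16,16],[18,0],[22,3],[38,19],[41,1],[42,0]]
[[1,17],[4,0],[8,16],[15,19],[16,16],[18,0],[22,3],[38,19],[41,1],[42,0]]
[[1,17],[3,18],[13,16],[15,19],[16,16],[18,0],[22,3],[38,19],[41,1],[42,0]]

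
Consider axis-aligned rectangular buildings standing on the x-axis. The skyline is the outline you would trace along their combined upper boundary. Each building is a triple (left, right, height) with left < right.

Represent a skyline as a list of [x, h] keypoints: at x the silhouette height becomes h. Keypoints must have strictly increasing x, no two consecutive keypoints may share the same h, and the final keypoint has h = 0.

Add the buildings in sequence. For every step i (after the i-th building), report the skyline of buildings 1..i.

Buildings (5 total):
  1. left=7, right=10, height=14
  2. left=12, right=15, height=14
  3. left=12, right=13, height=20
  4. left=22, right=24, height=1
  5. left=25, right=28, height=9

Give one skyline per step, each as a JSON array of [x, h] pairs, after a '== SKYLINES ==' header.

== SKYLINES ==
[[7,14],[10,0]]
[[7,14],[10,0],[12,14],[15,0]]
[[7,14],[10,0],[12,20],[13,14],[15,0]]
[[7,14],[10,0],[12,20],[13,14],[15,0],[22,1],[24,0]]
[[7,14],[10,0],[12,20],[13,14],[15,0],[22,1],[24,0],[25,9],[28,0]]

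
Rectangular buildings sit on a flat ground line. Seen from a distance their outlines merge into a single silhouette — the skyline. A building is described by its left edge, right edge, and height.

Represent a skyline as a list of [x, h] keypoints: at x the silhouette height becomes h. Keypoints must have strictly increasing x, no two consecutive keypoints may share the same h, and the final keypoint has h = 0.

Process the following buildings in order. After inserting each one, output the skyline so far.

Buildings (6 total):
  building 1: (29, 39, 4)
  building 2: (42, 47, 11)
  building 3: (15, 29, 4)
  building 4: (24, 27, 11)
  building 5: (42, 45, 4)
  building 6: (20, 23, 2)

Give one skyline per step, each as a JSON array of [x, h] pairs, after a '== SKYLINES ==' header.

== SKYLINES ==
[[29,4],[39,0]]
[[29,4],[39,0],[42,11],[47,0]]
[[15,4],[39,0],[42,11],[47,0]]
[[15,4],[24,11],[27,4],[39,0],[42,11],[47,0]]
[[15,4],[24,11],[27,4],[39,0],[42,11],[47,0]]
[[15,4],[24,11],[27,4],[39,0],[42,11],[47,0]]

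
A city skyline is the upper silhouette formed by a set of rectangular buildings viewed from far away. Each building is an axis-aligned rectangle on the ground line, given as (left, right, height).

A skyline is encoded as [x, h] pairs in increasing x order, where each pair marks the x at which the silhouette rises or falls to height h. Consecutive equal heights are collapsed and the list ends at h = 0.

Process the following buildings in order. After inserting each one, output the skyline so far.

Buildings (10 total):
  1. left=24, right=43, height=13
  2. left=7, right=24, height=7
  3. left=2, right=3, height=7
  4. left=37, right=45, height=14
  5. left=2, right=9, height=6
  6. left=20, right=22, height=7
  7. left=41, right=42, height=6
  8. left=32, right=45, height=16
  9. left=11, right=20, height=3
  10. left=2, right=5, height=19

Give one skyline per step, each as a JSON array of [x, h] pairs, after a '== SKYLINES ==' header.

== SKYLINES ==
[[24,13],[43,0]]
[[7,7],[24,13],[43,0]]
[[2,7],[3,0],[7,7],[24,13],[43,0]]
[[2,7],[3,0],[7,7],[24,13],[37,14],[45,0]]
[[2,7],[3,6],[7,7],[24,13],[37,14],[45,0]]
[[2,7],[3,6],[7,7],[24,13],[37,14],[45,0]]
[[2,7],[3,6],[7,7],[24,13],[37,14],[45,0]]
[[2,7],[3,6],[7,7],[24,13],[32,16],[45,0]]
[[2,7],[3,6],[7,7],[24,13],[32,16],[45,0]]
[[2,19],[5,6],[7,7],[24,13],[32,16],[45,0]]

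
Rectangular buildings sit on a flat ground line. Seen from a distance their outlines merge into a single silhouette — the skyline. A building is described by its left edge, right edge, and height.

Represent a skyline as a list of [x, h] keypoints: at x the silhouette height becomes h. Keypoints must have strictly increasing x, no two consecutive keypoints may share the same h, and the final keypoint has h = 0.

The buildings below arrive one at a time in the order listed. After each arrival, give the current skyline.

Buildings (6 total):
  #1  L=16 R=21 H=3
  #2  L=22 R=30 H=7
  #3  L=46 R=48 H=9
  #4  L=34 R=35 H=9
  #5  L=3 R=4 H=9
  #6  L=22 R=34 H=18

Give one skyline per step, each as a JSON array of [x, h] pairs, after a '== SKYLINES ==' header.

== SKYLINES ==
[[16,3],[21,0]]
[[16,3],[21,0],[22,7],[30,0]]
[[16,3],[21,0],[22,7],[30,0],[46,9],[48,0]]
[[16,3],[21,0],[22,7],[30,0],[34,9],[35,0],[46,9],[48,0]]
[[3,9],[4,0],[16,3],[21,0],[22,7],[30,0],[34,9],[35,0],[46,9],[48,0]]
[[3,9],[4,0],[16,3],[21,0],[22,18],[34,9],[35,0],[46,9],[48,0]]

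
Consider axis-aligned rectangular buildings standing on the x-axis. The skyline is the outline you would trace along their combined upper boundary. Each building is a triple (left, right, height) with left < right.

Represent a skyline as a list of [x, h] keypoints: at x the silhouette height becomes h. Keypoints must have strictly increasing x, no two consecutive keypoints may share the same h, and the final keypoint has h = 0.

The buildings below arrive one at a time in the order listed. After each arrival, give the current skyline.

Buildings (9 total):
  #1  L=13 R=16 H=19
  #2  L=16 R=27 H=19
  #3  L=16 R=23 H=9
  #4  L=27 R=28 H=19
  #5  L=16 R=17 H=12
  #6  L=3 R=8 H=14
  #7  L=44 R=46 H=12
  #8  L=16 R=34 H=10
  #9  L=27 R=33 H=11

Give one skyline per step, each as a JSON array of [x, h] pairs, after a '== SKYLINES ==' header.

== SKYLINES ==
[[13,19],[16,0]]
[[13,19],[27,0]]
[[13,19],[27,0]]
[[13,19],[28,0]]
[[13,19],[28,0]]
[[3,14],[8,0],[13,19],[28,0]]
[[3,14],[8,0],[13,19],[28,0],[44,12],[46,0]]
[[3,14],[8,0],[13,19],[28,10],[34,0],[44,12],[46,0]]
[[3,14],[8,0],[13,19],[28,11],[33,10],[34,0],[44,12],[46,0]]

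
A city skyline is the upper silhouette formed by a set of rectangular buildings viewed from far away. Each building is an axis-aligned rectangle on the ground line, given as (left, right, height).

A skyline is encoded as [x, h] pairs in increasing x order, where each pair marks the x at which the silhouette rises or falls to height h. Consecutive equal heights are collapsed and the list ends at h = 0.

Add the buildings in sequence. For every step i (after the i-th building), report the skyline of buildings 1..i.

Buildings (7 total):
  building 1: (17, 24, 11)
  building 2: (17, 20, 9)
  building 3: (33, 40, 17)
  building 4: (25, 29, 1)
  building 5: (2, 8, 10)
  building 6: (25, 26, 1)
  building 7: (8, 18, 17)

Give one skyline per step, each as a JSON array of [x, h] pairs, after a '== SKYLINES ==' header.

== SKYLINES ==
[[17,11],[24,0]]
[[17,11],[24,0]]
[[17,11],[24,0],[33,17],[40,0]]
[[17,11],[24,0],[25,1],[29,0],[33,17],[40,0]]
[[2,10],[8,0],[17,11],[24,0],[25,1],[29,0],[33,17],[40,0]]
[[2,10],[8,0],[17,11],[24,0],[25,1],[29,0],[33,17],[40,0]]
[[2,10],[8,17],[18,11],[24,0],[25,1],[29,0],[33,17],[40,0]]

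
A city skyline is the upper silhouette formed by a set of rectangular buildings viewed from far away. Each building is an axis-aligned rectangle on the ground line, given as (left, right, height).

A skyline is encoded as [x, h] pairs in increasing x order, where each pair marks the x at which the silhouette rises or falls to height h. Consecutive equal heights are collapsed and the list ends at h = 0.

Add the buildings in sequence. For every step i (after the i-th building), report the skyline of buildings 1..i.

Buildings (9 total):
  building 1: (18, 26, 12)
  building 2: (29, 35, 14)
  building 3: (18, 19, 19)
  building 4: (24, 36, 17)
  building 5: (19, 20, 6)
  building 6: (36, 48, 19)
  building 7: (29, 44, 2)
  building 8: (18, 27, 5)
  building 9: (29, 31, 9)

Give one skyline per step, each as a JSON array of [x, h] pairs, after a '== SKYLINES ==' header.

== SKYLINES ==
[[18,12],[26,0]]
[[18,12],[26,0],[29,14],[35,0]]
[[18,19],[19,12],[26,0],[29,14],[35,0]]
[[18,19],[19,12],[24,17],[36,0]]
[[18,19],[19,12],[24,17],[36,0]]
[[18,19],[19,12],[24,17],[36,19],[48,0]]
[[18,19],[19,12],[24,17],[36,19],[48,0]]
[[18,19],[19,12],[24,17],[36,19],[48,0]]
[[18,19],[19,12],[24,17],[36,19],[48,0]]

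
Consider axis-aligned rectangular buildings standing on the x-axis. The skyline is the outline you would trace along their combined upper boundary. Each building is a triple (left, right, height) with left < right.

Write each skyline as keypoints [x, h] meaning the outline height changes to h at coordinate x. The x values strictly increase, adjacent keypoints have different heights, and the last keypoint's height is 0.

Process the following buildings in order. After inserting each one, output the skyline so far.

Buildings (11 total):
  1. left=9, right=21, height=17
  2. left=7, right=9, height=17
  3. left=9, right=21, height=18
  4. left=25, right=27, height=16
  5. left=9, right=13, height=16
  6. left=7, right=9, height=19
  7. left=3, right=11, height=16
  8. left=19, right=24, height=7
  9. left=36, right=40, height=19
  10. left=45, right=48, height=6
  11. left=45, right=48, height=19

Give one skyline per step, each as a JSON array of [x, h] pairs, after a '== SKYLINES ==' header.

== SKYLINES ==
[[9,17],[21,0]]
[[7,17],[21,0]]
[[7,17],[9,18],[21,0]]
[[7,17],[9,18],[21,0],[25,16],[27,0]]
[[7,17],[9,18],[21,0],[25,16],[27,0]]
[[7,19],[9,18],[21,0],[25,16],[27,0]]
[[3,16],[7,19],[9,18],[21,0],[25,16],[27,0]]
[[3,16],[7,19],[9,18],[21,7],[24,0],[25,16],[27,0]]
[[3,16],[7,19],[9,18],[21,7],[24,0],[25,16],[27,0],[36,19],[40,0]]
[[3,16],[7,19],[9,18],[21,7],[24,0],[25,16],[27,0],[36,19],[40,0],[45,6],[48,0]]
[[3,16],[7,19],[9,18],[21,7],[24,0],[25,16],[27,0],[36,19],[40,0],[45,19],[48,0]]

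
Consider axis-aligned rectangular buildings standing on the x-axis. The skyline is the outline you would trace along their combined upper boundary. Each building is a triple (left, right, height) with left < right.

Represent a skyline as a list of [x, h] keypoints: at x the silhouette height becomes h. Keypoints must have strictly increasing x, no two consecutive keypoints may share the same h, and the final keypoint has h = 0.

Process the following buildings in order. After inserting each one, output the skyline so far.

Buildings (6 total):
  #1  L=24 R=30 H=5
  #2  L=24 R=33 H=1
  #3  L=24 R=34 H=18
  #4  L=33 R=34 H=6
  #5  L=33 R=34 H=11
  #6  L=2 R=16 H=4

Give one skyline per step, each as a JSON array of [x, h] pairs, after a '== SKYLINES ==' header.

== SKYLINES ==
[[24,5],[30,0]]
[[24,5],[30,1],[33,0]]
[[24,18],[34,0]]
[[24,18],[34,0]]
[[24,18],[34,0]]
[[2,4],[16,0],[24,18],[34,0]]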